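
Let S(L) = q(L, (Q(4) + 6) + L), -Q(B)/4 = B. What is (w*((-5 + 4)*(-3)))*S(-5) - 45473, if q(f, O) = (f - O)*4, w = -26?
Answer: -48593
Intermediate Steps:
Q(B) = -4*B
q(f, O) = -4*O + 4*f
S(L) = 40 (S(L) = -4*((-4*4 + 6) + L) + 4*L = -4*((-16 + 6) + L) + 4*L = -4*(-10 + L) + 4*L = (40 - 4*L) + 4*L = 40)
(w*((-5 + 4)*(-3)))*S(-5) - 45473 = -26*(-5 + 4)*(-3)*40 - 45473 = -(-26)*(-3)*40 - 45473 = -26*3*40 - 45473 = -78*40 - 45473 = -3120 - 45473 = -48593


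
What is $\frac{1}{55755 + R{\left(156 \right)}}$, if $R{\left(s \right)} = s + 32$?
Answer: $\frac{1}{55943} \approx 1.7875 \cdot 10^{-5}$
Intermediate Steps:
$R{\left(s \right)} = 32 + s$
$\frac{1}{55755 + R{\left(156 \right)}} = \frac{1}{55755 + \left(32 + 156\right)} = \frac{1}{55755 + 188} = \frac{1}{55943}$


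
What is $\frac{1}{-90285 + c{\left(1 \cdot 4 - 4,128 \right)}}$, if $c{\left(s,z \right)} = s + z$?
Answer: $- \frac{1}{90157} \approx -1.1092 \cdot 10^{-5}$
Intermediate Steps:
$\frac{1}{-90285 + c{\left(1 \cdot 4 - 4,128 \right)}} = \frac{1}{-90285 + \left(\left(1 \cdot 4 - 4\right) + 128\right)} = \frac{1}{-90285 + \left(\left(4 - 4\right) + 128\right)} = \frac{1}{-90285 + \left(0 + 128\right)} = \frac{1}{-90285 + 128} = \frac{1}{-90157} = - \frac{1}{90157}$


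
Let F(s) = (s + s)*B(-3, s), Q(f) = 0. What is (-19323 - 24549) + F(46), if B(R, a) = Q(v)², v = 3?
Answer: -43872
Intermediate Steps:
B(R, a) = 0 (B(R, a) = 0² = 0)
F(s) = 0 (F(s) = (s + s)*0 = (2*s)*0 = 0)
(-19323 - 24549) + F(46) = (-19323 - 24549) + 0 = -43872 + 0 = -43872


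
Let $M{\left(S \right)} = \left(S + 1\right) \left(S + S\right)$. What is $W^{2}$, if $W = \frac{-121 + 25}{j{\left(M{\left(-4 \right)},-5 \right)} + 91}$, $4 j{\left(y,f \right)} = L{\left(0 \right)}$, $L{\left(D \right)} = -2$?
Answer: $\frac{36864}{32761} \approx 1.1252$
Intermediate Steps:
$M{\left(S \right)} = 2 S \left(1 + S\right)$ ($M{\left(S \right)} = \left(1 + S\right) 2 S = 2 S \left(1 + S\right)$)
$j{\left(y,f \right)} = - \frac{1}{2}$ ($j{\left(y,f \right)} = \frac{1}{4} \left(-2\right) = - \frac{1}{2}$)
$W = - \frac{192}{181}$ ($W = \frac{-121 + 25}{- \frac{1}{2} + 91} = - \frac{96}{\frac{181}{2}} = \left(-96\right) \frac{2}{181} = - \frac{192}{181} \approx -1.0608$)
$W^{2} = \left(- \frac{192}{181}\right)^{2} = \frac{36864}{32761}$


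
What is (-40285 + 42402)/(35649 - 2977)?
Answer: 2117/32672 ≈ 0.064795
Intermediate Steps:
(-40285 + 42402)/(35649 - 2977) = 2117/32672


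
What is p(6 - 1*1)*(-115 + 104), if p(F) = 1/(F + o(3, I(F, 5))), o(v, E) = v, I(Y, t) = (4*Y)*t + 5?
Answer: -11/8 ≈ -1.3750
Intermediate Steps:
I(Y, t) = 5 + 4*Y*t (I(Y, t) = 4*Y*t + 5 = 5 + 4*Y*t)
p(F) = 1/(3 + F) (p(F) = 1/(F + 3) = 1/(3 + F))
p(6 - 1*1)*(-115 + 104) = (-115 + 104)/(3 + (6 - 1*1)) = -11/(3 + (6 - 1)) = -11/(3 + 5) = -11/8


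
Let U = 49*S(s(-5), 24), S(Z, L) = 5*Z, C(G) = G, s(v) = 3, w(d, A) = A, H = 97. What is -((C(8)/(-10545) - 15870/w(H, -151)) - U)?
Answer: 1002988883/1592295 ≈ 629.90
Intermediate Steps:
U = 735 (U = 49*(5*3) = 49*15 = 735)
-((C(8)/(-10545) - 15870/w(H, -151)) - U) = -((8/(-10545) - 15870/(-151)) - 1*735) = -((8*(-1/10545) - 15870*(-1/151)) - 735) = -((-8/10545 + 15870/151) - 735) = -(167347942/1592295 - 735) = -1*(-1002988883/1592295) = 1002988883/1592295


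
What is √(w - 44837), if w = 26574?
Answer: I*√18263 ≈ 135.14*I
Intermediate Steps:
√(w - 44837) = √(26574 - 44837) = √(-18263) = I*√18263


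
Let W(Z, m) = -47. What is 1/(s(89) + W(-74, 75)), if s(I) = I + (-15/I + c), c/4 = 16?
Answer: 89/9419 ≈ 0.0094490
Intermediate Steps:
c = 64 (c = 4*16 = 64)
s(I) = 64 + I - 15/I (s(I) = I + (-15/I + 64) = I + (64 - 15/I) = 64 + I - 15/I)
1/(s(89) + W(-74, 75)) = 1/((64 + 89 - 15/89) - 47) = 1/(13602/89 - 47) = 1/(9419/89) = 89/9419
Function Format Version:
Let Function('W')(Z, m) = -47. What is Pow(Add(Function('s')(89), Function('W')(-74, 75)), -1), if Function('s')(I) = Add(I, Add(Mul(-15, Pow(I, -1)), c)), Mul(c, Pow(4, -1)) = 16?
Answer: Rational(89, 9419) ≈ 0.0094490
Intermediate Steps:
c = 64 (c = Mul(4, 16) = 64)
Function('s')(I) = Add(64, I, Mul(-15, Pow(I, -1))) (Function('s')(I) = Add(I, Add(Mul(-15, Pow(I, -1)), 64)) = Add(I, Add(64, Mul(-15, Pow(I, -1)))) = Add(64, I, Mul(-15, Pow(I, -1))))
Pow(Add(Function('s')(89), Function('W')(-74, 75)), -1) = Pow(Add(Add(64, 89, Mul(-15, Pow(89, -1))), -47), -1) = Pow(Add(Add(64, 89, Mul(-15, Rational(1, 89))), -47), -1) = Pow(Add(Add(64, 89, Rational(-15, 89)), -47), -1) = Pow(Add(Rational(13602, 89), -47), -1) = Pow(Rational(9419, 89), -1) = Rational(89, 9419)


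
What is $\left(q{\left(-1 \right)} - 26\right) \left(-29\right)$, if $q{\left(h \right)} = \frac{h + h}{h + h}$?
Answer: $725$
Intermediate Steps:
$q{\left(h \right)} = 1$ ($q{\left(h \right)} = \frac{2 h}{2 h} = 2 h \frac{1}{2 h} = 1$)
$\left(q{\left(-1 \right)} - 26\right) \left(-29\right) = \left(1 - 26\right) \left(-29\right) = \left(-25\right) \left(-29\right) = 725$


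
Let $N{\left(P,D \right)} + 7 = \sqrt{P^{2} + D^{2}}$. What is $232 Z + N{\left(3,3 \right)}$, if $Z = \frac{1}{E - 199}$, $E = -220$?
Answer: $- \frac{3165}{419} + 3 \sqrt{2} \approx -3.3111$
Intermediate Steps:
$N{\left(P,D \right)} = -7 + \sqrt{D^{2} + P^{2}}$ ($N{\left(P,D \right)} = -7 + \sqrt{P^{2} + D^{2}} = -7 + \sqrt{D^{2} + P^{2}}$)
$Z = - \frac{1}{419}$ ($Z = \frac{1}{-220 - 199} = \frac{1}{-419} = - \frac{1}{419} \approx -0.0023866$)
$232 Z + N{\left(3,3 \right)} = 232 \left(- \frac{1}{419}\right) - \left(7 - \sqrt{3^{2} + 3^{2}}\right) = - \frac{232}{419} - \left(7 - \sqrt{9 + 9}\right) = - \frac{232}{419} - \left(7 - \sqrt{18}\right) = - \frac{232}{419} - \left(7 - 3 \sqrt{2}\right) = - \frac{3165}{419} + 3 \sqrt{2}$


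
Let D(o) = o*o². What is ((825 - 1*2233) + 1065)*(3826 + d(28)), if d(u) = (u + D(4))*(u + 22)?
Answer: -2890118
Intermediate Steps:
D(o) = o³
d(u) = (22 + u)*(64 + u) (d(u) = (u + 4³)*(u + 22) = (u + 64)*(22 + u) = (64 + u)*(22 + u) = (22 + u)*(64 + u))
((825 - 1*2233) + 1065)*(3826 + d(28)) = ((825 - 1*2233) + 1065)*(3826 + (1408 + 28² + 86*28)) = ((825 - 2233) + 1065)*(3826 + (1408 + 784 + 2408)) = (-1408 + 1065)*(3826 + 4600) = -343*8426 = -2890118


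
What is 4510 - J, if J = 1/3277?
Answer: 14779269/3277 ≈ 4510.0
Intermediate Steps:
J = 1/3277 ≈ 0.00030516
4510 - J = 4510 - 1*1/3277 = 4510 - 1/3277 = 14779269/3277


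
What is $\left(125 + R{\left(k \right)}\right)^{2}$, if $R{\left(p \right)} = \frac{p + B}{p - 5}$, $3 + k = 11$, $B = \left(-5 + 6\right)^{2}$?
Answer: $16384$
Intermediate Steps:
$B = 1$ ($B = 1^{2} = 1$)
$k = 8$ ($k = -3 + 11 = 8$)
$R{\left(p \right)} = \frac{1 + p}{-5 + p}$ ($R{\left(p \right)} = \frac{p + 1}{p - 5} = \frac{1 + p}{p - 5} = \frac{1 + p}{-5 + p}$)
$\left(125 + R{\left(k \right)}\right)^{2} = \left(125 + \frac{1 + 8}{-5 + 8}\right)^{2} = \left(125 + \frac{1}{3} \cdot 9\right)^{2} = \left(125 + 3\right)^{2} = 128^{2} = 16384$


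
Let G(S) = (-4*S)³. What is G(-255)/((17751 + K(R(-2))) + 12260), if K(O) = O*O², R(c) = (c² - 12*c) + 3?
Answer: 176868000/9967 ≈ 17745.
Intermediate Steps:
R(c) = 3 + c² - 12*c
K(O) = O³
G(S) = -64*S³
G(-255)/((17751 + K(R(-2))) + 12260) = (-64*(-255)³)/((17751 + (3 + (-2)² - 12*(-2))³) + 12260) = (-64*(-16581375))/((17751 + (3 + 4 + 24)³) + 12260) = 1061208000/((17751 + 31³) + 12260) = 1061208000/((17751 + 29791) + 12260) = 1061208000/(47542 + 12260) = 1061208000/59802 = 1061208000*(1/59802) = 176868000/9967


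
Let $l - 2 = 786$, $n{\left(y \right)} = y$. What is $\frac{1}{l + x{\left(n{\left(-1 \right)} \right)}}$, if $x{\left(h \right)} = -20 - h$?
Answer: $\frac{1}{769} \approx 0.0013004$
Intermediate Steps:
$l = 788$ ($l = 2 + 786 = 788$)
$\frac{1}{l + x{\left(n{\left(-1 \right)} \right)}} = \frac{1}{788 - 19} = \frac{1}{769}$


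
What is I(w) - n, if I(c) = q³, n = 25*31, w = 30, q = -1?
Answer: -776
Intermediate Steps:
n = 775
I(c) = -1 (I(c) = (-1)³ = -1)
I(w) - n = -1 - 1*775 = -1 - 775 = -776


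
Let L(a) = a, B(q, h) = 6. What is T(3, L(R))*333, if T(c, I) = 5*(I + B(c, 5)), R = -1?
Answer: 8325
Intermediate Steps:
T(c, I) = 30 + 5*I (T(c, I) = 5*(I + 6) = 5*(6 + I) = 30 + 5*I)
T(3, L(R))*333 = (30 + 5*(-1))*333 = (30 - 5)*333 = 25*333 = 8325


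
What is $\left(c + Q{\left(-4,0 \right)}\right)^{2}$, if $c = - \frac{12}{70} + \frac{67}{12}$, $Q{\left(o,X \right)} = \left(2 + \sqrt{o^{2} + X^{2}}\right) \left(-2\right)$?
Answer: $\frac{7656289}{176400} \approx 43.403$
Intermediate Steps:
$Q{\left(o,X \right)} = -4 - 2 \sqrt{X^{2} + o^{2}}$ ($Q{\left(o,X \right)} = \left(2 + \sqrt{X^{2} + o^{2}}\right) \left(-2\right) = -4 - 2 \sqrt{X^{2} + o^{2}}$)
$c = \frac{2273}{420}$ ($c = \left(-12\right) \frac{1}{70} + 67 \cdot \frac{1}{12} = - \frac{6}{35} + \frac{67}{12} = \frac{2273}{420} \approx 5.4119$)
$\left(c + Q{\left(-4,0 \right)}\right)^{2} = \left(\frac{2273}{420} - \left(4 + 2 \sqrt{0^{2} + \left(-4\right)^{2}}\right)\right)^{2} = \left(\frac{2273}{420} - \left(4 + 2 \sqrt{0 + 16}\right)\right)^{2} = \left(\frac{2273}{420} - \left(4 + 2 \sqrt{16}\right)\right)^{2} = \left(\frac{2273}{420} - 12\right)^{2} = \left(- \frac{2767}{420}\right)^{2} = \frac{7656289}{176400}$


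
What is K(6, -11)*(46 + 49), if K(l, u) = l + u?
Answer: -475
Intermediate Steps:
K(6, -11)*(46 + 49) = (6 - 11)*(46 + 49) = -5*95 = -475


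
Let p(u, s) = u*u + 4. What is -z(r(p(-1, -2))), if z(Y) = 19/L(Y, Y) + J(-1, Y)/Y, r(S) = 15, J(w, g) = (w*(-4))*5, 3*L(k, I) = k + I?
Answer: -97/30 ≈ -3.2333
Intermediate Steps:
L(k, I) = I/3 + k/3 (L(k, I) = (k + I)/3 = (I + k)/3 = I/3 + k/3)
J(w, g) = -20*w (J(w, g) = -4*w*5 = -20*w)
p(u, s) = 4 + u² (p(u, s) = u² + 4 = 4 + u²)
z(Y) = 97/(2*Y) (z(Y) = 19/(Y/3 + Y/3) + (-20*(-1))/Y = 19/((2*Y/3)) + 20/Y = 19*(3/(2*Y)) + 20/Y = 57/(2*Y) + 20/Y = 97/(2*Y))
-z(r(p(-1, -2))) = -97/(2*15) = -1*97/30 = -97/30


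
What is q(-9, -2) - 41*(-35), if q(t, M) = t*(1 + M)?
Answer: 1444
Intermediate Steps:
q(-9, -2) - 41*(-35) = -9*(1 - 2) - 41*(-35) = -9*(-1) + 1435 = 9 + 1435 = 1444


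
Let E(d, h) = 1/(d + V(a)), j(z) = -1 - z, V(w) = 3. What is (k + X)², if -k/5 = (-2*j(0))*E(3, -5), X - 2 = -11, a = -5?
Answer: 1024/9 ≈ 113.78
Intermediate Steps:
X = -9 (X = 2 - 11 = -9)
E(d, h) = 1/(3 + d) (E(d, h) = 1/(d + 3) = 1/(3 + d))
k = -5/3 (k = -5*(-2*(-1 - 1*0))/(3 + 3) = -5*(-2*(-1 + 0))/6 = -5*(-2*(-1))/6 = -10/6 = -5*⅓ = -5/3 ≈ -1.6667)
(k + X)² = (-5/3 - 9)² = (-32/3)² = 1024/9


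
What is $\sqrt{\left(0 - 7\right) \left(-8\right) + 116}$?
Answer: $2 \sqrt{43} \approx 13.115$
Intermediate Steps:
$\sqrt{\left(0 - 7\right) \left(-8\right) + 116} = \sqrt{\left(-7\right) \left(-8\right) + 116} = \sqrt{56 + 116} = \sqrt{172} = 2 \sqrt{43}$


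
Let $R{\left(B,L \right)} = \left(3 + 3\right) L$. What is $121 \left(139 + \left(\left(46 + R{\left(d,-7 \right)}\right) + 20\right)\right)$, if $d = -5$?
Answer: $19723$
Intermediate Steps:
$R{\left(B,L \right)} = 6 L$
$121 \left(139 + \left(\left(46 + R{\left(d,-7 \right)}\right) + 20\right)\right) = 121 \left(139 + \left(\left(46 + 6 \left(-7\right)\right) + 20\right)\right) = 121 \left(139 + \left(\left(46 - 42\right) + 20\right)\right) = 121 \left(139 + \left(4 + 20\right)\right) = 121 \left(139 + 24\right) = 121 \cdot 163 = 19723$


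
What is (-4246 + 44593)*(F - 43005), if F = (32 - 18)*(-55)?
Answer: -1766189925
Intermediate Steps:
F = -770 (F = 14*(-55) = -770)
(-4246 + 44593)*(F - 43005) = (-4246 + 44593)*(-770 - 43005) = 40347*(-43775) = -1766189925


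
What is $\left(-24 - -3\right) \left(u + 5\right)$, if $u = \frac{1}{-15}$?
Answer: $- \frac{518}{5} \approx -103.6$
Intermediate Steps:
$u = - \frac{1}{15} \approx -0.066667$
$\left(-24 - -3\right) \left(u + 5\right) = \left(-24 - -3\right) \left(- \frac{1}{15} + 5\right) = \left(-24 + 3\right) \frac{74}{15} = \left(-21\right) \frac{74}{15} = - \frac{518}{5}$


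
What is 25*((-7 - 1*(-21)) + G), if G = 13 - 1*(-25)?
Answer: 1300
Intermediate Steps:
G = 38 (G = 13 + 25 = 38)
25*((-7 - 1*(-21)) + G) = 25*((-7 - 1*(-21)) + 38) = 25*((-7 + 21) + 38) = 25*(14 + 38) = 25*52 = 1300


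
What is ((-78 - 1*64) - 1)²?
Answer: 20449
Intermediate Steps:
((-78 - 1*64) - 1)² = ((-78 - 64) - 1)² = (-142 - 1)² = (-143)² = 20449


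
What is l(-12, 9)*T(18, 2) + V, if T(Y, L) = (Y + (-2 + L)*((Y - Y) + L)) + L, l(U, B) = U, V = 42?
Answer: -198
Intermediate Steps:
T(Y, L) = L + Y + L*(-2 + L) (T(Y, L) = (Y + (-2 + L)*(0 + L)) + L = (Y + (-2 + L)*L) + L = (Y + L*(-2 + L)) + L = L + Y + L*(-2 + L))
l(-12, 9)*T(18, 2) + V = -12*(18 + 2**2 - 1*2) + 42 = -12*(18 + 4 - 2) + 42 = -12*20 + 42 = -240 + 42 = -198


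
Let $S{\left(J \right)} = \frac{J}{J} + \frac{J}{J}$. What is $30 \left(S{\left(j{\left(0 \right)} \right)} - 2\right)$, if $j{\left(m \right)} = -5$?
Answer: $0$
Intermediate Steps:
$S{\left(J \right)} = 2$ ($S{\left(J \right)} = 1 + 1 = 2$)
$30 \left(S{\left(j{\left(0 \right)} \right)} - 2\right) = 30 \left(2 - 2\right) = 30 \cdot 0 = 0$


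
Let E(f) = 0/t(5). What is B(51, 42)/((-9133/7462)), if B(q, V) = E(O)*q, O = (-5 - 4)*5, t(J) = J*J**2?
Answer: 0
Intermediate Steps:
t(J) = J**3
O = -45 (O = -9*5 = -45)
E(f) = 0 (E(f) = 0/(5**3) = 0/125 = 0*(1/125) = 0)
B(q, V) = 0 (B(q, V) = 0*q = 0)
B(51, 42)/((-9133/7462)) = 0/((-9133/7462)) = 0/((-9133*1/7462)) = 0/(-9133/7462) = 0*(-7462/9133) = 0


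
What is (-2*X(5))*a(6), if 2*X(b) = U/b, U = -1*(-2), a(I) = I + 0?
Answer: -12/5 ≈ -2.4000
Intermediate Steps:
a(I) = I
U = 2
X(b) = 1/b (X(b) = (2/b)/2 = 1/b)
(-2*X(5))*a(6) = -2/5*6 = -2*⅕*6 = -⅖*6 = -12/5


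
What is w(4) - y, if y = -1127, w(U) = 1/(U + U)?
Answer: 9017/8 ≈ 1127.1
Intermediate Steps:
w(U) = 1/(2*U)
w(4) - y = (½)/4 - 1*(-1127) = (½)*(¼) + 1127 = ⅛ + 1127 = 9017/8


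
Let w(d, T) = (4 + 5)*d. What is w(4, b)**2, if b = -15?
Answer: 1296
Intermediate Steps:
w(d, T) = 9*d
w(4, b)**2 = (9*4)**2 = 36**2 = 1296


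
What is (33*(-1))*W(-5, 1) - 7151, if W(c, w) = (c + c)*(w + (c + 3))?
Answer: -7481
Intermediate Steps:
W(c, w) = 2*c*(3 + c + w) (W(c, w) = (2*c)*(w + (3 + c)) = (2*c)*(3 + c + w) = 2*c*(3 + c + w))
(33*(-1))*W(-5, 1) - 7151 = (33*(-1))*(2*(-5)*(3 - 5 + 1)) - 7151 = -66*(-5)*(-1) - 7151 = -33*10 - 7151 = -330 - 7151 = -7481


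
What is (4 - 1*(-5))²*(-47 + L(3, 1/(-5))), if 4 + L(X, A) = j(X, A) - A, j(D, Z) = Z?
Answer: -4131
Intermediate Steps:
L(X, A) = -4 (L(X, A) = -4 + (A - A) = -4 + 0 = -4)
(4 - 1*(-5))²*(-47 + L(3, 1/(-5))) = (4 - 1*(-5))²*(-47 - 4) = (4 + 5)²*(-51) = 9²*(-51) = 81*(-51) = -4131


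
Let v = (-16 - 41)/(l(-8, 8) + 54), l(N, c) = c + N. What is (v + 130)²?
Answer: 5387041/324 ≈ 16627.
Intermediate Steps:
l(N, c) = N + c
v = -19/18 (v = (-16 - 41)/((-8 + 8) + 54) = -57/(0 + 54) = -57/54 = -57*1/54 = -19/18 ≈ -1.0556)
(v + 130)² = (-19/18 + 130)² = (2321/18)² = 5387041/324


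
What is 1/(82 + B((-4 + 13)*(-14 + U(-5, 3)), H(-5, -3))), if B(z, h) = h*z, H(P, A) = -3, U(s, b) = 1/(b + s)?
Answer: 2/947 ≈ 0.0021119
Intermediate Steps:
1/(82 + B((-4 + 13)*(-14 + U(-5, 3)), H(-5, -3))) = 1/(82 - 3*(-4 + 13)*(-14 + 1/(3 - 5))) = 1/(82 - 27*(-14 + 1/(-2))) = 1/(82 - 27*(-14 - 1/2)) = 1/(82 - 27*(-29)/2) = 1/(82 - 3*(-261/2)) = 1/(82 + 783/2) = 1/(947/2) = 2/947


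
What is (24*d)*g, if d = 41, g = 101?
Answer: 99384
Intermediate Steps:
(24*d)*g = (24*41)*101 = 984*101 = 99384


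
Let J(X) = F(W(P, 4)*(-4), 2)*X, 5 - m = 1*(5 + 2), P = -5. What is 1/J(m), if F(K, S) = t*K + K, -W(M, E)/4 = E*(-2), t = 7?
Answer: 1/2048 ≈ 0.00048828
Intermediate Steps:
W(M, E) = 8*E (W(M, E) = -4*E*(-2) = -(-8)*E = 8*E)
F(K, S) = 8*K (F(K, S) = 7*K + K = 8*K)
m = -2 (m = 5 - (5 + 2) = 5 - 7 = -2)
J(X) = -1024*X (J(X) = (8*((8*4)*(-4)))*X = (8*(32*(-4)))*X = (8*(-128))*X = -1024*X)
1/J(m) = 1/(-1024*(-2)) = 1/2048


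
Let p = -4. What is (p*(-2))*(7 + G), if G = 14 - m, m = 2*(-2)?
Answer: 200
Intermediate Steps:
m = -4
G = 18 (G = 14 - 1*(-4) = 14 + 4 = 18)
(p*(-2))*(7 + G) = (-4*(-2))*(7 + 18) = 8*25 = 200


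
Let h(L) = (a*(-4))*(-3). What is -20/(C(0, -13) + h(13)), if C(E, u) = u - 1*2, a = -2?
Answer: 20/39 ≈ 0.51282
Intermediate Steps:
C(E, u) = -2 + u (C(E, u) = u - 2 = -2 + u)
h(L) = -24 (h(L) = -2*(-4)*(-3) = 8*(-3) = -24)
-20/(C(0, -13) + h(13)) = -20/((-2 - 13) - 24) = -20/(-15 - 24) = -20/(-39) = -1/39*(-20) = 20/39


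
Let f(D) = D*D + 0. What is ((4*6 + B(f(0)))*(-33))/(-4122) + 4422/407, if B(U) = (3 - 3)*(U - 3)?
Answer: 93686/8473 ≈ 11.057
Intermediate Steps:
f(D) = D**2 (f(D) = D**2 + 0 = D**2)
B(U) = 0 (B(U) = 0*(-3 + U) = 0)
((4*6 + B(f(0)))*(-33))/(-4122) + 4422/407 = ((4*6 + 0)*(-33))/(-4122) + 4422/407 = ((24 + 0)*(-33))*(-1/4122) + 4422*(1/407) = (24*(-33))*(-1/4122) + 402/37 = -792*(-1/4122) + 402/37 = 44/229 + 402/37 = 93686/8473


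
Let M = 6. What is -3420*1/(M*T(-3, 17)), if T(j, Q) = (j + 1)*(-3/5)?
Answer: -475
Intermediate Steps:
T(j, Q) = -3/5 - 3*j/5 (T(j, Q) = (1 + j)*(-3*1/5) = (1 + j)*(-3/5) = -3/5 - 3*j/5)
-3420*1/(M*T(-3, 17)) = -3420*1/(6*(-3/5 - 3/5*(-3))) = -3420*1/(6*(-3/5 + 9/5)) = -3420/(6*(6/5)) = -3420/36/5 = -3420*5/36 = -475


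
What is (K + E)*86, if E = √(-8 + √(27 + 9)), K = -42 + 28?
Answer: -1204 + 86*I*√2 ≈ -1204.0 + 121.62*I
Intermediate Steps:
K = -14
E = I*√2 (E = √(-8 + √36) = √(-8 + 6) = √(-2) = I*√2 ≈ 1.4142*I)
(K + E)*86 = (-14 + I*√2)*86 = -1204 + 86*I*√2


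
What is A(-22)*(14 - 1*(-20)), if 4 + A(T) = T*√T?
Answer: -136 - 748*I*√22 ≈ -136.0 - 3508.4*I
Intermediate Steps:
A(T) = -4 + T^(3/2) (A(T) = -4 + T*√T = -4 + T^(3/2))
A(-22)*(14 - 1*(-20)) = (-4 + (-22)^(3/2))*(14 - 1*(-20)) = (-4 - 22*I*√22)*(14 + 20) = (-4 - 22*I*√22)*34 = -136 - 748*I*√22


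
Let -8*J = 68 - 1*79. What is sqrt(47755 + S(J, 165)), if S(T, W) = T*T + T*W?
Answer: sqrt(3070961)/8 ≈ 219.05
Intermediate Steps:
J = 11/8 (J = -(68 - 1*79)/8 = -(68 - 79)/8 = -1/8*(-11) = 11/8 ≈ 1.3750)
S(T, W) = T**2 + T*W
sqrt(47755 + S(J, 165)) = sqrt(47755 + 11*(11/8 + 165)/8) = sqrt(47755 + (11/8)*(1331/8)) = sqrt(47755 + 14641/64) = sqrt(3070961/64) = sqrt(3070961)/8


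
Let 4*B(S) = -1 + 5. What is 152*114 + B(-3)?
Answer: 17329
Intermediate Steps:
B(S) = 1 (B(S) = (-1 + 5)/4 = (1/4)*4 = 1)
152*114 + B(-3) = 152*114 + 1 = 17328 + 1 = 17329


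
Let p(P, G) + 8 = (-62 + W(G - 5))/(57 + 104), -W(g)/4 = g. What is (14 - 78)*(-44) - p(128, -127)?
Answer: 454198/161 ≈ 2821.1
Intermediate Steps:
W(g) = -4*g
p(P, G) = -190/23 - 4*G/161 (p(P, G) = -8 + (-62 - 4*(G - 5))/(57 + 104) = -8 + (-62 - 4*(-5 + G))/161 = -8 + (-62 + (20 - 4*G))*(1/161) = -8 + (-42 - 4*G)*(1/161) = -8 + (-6/23 - 4*G/161) = -190/23 - 4*G/161)
(14 - 78)*(-44) - p(128, -127) = (14 - 78)*(-44) - (-190/23 - 4/161*(-127)) = -64*(-44) - (-190/23 + 508/161) = 2816 - 1*(-822/161) = 2816 + 822/161 = 454198/161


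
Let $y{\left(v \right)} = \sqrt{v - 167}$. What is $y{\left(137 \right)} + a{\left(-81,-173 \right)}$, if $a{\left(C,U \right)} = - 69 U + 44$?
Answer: $11981 + i \sqrt{30} \approx 11981.0 + 5.4772 i$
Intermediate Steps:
$a{\left(C,U \right)} = 44 - 69 U$
$y{\left(v \right)} = \sqrt{-167 + v}$
$y{\left(137 \right)} + a{\left(-81,-173 \right)} = \sqrt{-167 + 137} + \left(44 - -11937\right) = \sqrt{-30} + \left(44 + 11937\right) = i \sqrt{30} + 11981 = 11981 + i \sqrt{30}$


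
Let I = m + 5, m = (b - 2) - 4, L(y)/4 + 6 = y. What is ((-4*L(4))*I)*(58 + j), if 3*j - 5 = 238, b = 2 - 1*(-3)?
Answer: 17792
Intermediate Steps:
b = 5 (b = 2 + 3 = 5)
L(y) = -24 + 4*y
m = -1 (m = (5 - 2) - 4 = 3 - 4 = -1)
I = 4 (I = -1 + 5 = 4)
j = 81 (j = 5/3 + (⅓)*238 = 5/3 + 238/3 = 81)
((-4*L(4))*I)*(58 + j) = (-4*(-24 + 4*4)*4)*(58 + 81) = (-4*(-24 + 16)*4)*139 = (-4*(-8)*4)*139 = (32*4)*139 = 128*139 = 17792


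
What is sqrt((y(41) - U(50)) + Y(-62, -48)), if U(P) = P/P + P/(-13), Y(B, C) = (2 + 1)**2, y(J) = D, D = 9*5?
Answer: sqrt(9607)/13 ≈ 7.5396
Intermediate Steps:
D = 45
y(J) = 45
Y(B, C) = 9 (Y(B, C) = 3**2 = 9)
U(P) = 1 - P/13 (U(P) = 1 + P*(-1/13) = 1 - P/13)
sqrt((y(41) - U(50)) + Y(-62, -48)) = sqrt((45 - (1 - 1/13*50)) + 9) = sqrt((45 - (1 - 50/13)) + 9) = sqrt((45 - 1*(-37/13)) + 9) = sqrt((45 + 37/13) + 9) = sqrt(622/13 + 9) = sqrt(739/13) = sqrt(9607)/13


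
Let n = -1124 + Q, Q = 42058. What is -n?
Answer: -40934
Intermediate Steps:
n = 40934 (n = -1124 + 42058 = 40934)
-n = -1*40934 = -40934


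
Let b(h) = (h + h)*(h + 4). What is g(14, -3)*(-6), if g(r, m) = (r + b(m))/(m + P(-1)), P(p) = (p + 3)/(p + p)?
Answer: 12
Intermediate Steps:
b(h) = 2*h*(4 + h) (b(h) = (2*h)*(4 + h) = 2*h*(4 + h))
P(p) = (3 + p)/(2*p) (P(p) = (3 + p)/((2*p)) = (3 + p)*(1/(2*p)) = (3 + p)/(2*p))
g(r, m) = (r + 2*m*(4 + m))/(-1 + m) (g(r, m) = (r + 2*m*(4 + m))/(m + (½)*(3 - 1)/(-1)) = (r + 2*m*(4 + m))/(m + (½)*(-1)*2) = (r + 2*m*(4 + m))/(m - 1) = (r + 2*m*(4 + m))/(-1 + m))
g(14, -3)*(-6) = ((14 + 2*(-3)*(4 - 3))/(-1 - 3))*(-6) = ((14 + 2*(-3)*1)/(-4))*(-6) = -(14 - 6)/4*(-6) = -¼*8*(-6) = -2*(-6) = 12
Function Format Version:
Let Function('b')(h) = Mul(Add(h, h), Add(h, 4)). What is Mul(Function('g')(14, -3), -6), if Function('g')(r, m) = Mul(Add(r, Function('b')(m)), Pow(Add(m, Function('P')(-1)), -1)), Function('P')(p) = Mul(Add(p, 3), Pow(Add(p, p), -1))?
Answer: 12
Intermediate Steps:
Function('b')(h) = Mul(2, h, Add(4, h)) (Function('b')(h) = Mul(Mul(2, h), Add(4, h)) = Mul(2, h, Add(4, h)))
Function('P')(p) = Mul(Rational(1, 2), Pow(p, -1), Add(3, p)) (Function('P')(p) = Mul(Add(3, p), Pow(Mul(2, p), -1)) = Mul(Add(3, p), Mul(Rational(1, 2), Pow(p, -1))) = Mul(Rational(1, 2), Pow(p, -1), Add(3, p)))
Function('g')(r, m) = Mul(Pow(Add(-1, m), -1), Add(r, Mul(2, m, Add(4, m)))) (Function('g')(r, m) = Mul(Add(r, Mul(2, m, Add(4, m))), Pow(Add(m, Mul(Rational(1, 2), Pow(-1, -1), Add(3, -1))), -1)) = Mul(Add(r, Mul(2, m, Add(4, m))), Pow(Add(m, Mul(Rational(1, 2), -1, 2)), -1)) = Mul(Add(r, Mul(2, m, Add(4, m))), Pow(Add(m, -1), -1)) = Mul(Add(r, Mul(2, m, Add(4, m))), Pow(Add(-1, m), -1)) = Mul(Pow(Add(-1, m), -1), Add(r, Mul(2, m, Add(4, m)))))
Mul(Function('g')(14, -3), -6) = Mul(Mul(Pow(Add(-1, -3), -1), Add(14, Mul(2, -3, Add(4, -3)))), -6) = Mul(Mul(Pow(-4, -1), Add(14, Mul(2, -3, 1))), -6) = Mul(Mul(Rational(-1, 4), Add(14, -6)), -6) = Mul(Mul(Rational(-1, 4), 8), -6) = Mul(-2, -6) = 12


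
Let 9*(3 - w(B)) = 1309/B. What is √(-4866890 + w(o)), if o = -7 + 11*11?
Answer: I*√569250720294/342 ≈ 2206.1*I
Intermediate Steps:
o = 114 (o = -7 + 121 = 114)
w(B) = 3 - 1309/(9*B)
√(-4866890 + w(o)) = √(-4866890 + (3 - 1309/9/114)) = √(-4866890 + (3 - 1309/9*1/114)) = √(-4866890 + (3 - 1309/1026)) = √(-4866890 + 1769/1026) = √(-4993427371/1026) = I*√569250720294/342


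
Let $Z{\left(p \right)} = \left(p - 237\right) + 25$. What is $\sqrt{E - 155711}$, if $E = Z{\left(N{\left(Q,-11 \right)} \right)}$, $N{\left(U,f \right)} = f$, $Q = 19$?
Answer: $3 i \sqrt{17326} \approx 394.88 i$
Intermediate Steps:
$Z{\left(p \right)} = -212 + p$ ($Z{\left(p \right)} = \left(-237 + p\right) + 25 = -212 + p$)
$E = -223$ ($E = -212 - 11 = -223$)
$\sqrt{E - 155711} = \sqrt{-223 - 155711} = \sqrt{-155934} = 3 i \sqrt{17326}$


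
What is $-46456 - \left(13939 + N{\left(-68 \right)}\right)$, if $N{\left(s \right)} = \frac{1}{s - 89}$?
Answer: $- \frac{9482014}{157} \approx -60395.0$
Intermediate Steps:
$N{\left(s \right)} = \frac{1}{-89 + s}$
$-46456 - \left(13939 + N{\left(-68 \right)}\right) = -46456 - \left(13939 + \frac{1}{-89 - 68}\right) = -46456 - \frac{2188422}{157} = - \frac{9482014}{157}$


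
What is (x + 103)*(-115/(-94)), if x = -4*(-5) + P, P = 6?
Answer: 14835/94 ≈ 157.82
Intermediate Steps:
x = 26 (x = -4*(-5) + 6 = 20 + 6 = 26)
(x + 103)*(-115/(-94)) = (26 + 103)*(-115/(-94)) = 129*(-115*(-1/94)) = 129*(115/94) = 14835/94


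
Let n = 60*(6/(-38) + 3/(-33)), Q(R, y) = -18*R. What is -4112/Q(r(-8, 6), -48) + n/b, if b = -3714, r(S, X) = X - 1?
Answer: 266010176/5821695 ≈ 45.693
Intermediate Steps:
r(S, X) = -1 + X
Q(R, y) = -18*R
n = -3120/209 (n = 60*(6*(-1/38) + 3*(-1/33)) = 60*(-3/19 - 1/11) = 60*(-52/209) = -3120/209 ≈ -14.928)
-4112/Q(r(-8, 6), -48) + n/b = -4112*(-1/(18*(-1 + 6))) - 3120/209/(-3714) = -4112/((-18*5)) - 3120/209*(-1/3714) = -4112/(-90) + 520/129371 = -4112*(-1/90) + 520/129371 = 2056/45 + 520/129371 = 266010176/5821695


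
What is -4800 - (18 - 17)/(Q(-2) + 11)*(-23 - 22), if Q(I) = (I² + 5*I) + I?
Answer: -4785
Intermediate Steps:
Q(I) = I² + 6*I
-4800 - (18 - 17)/(Q(-2) + 11)*(-23 - 22) = -4800 - (18 - 17)/(-2*(6 - 2) + 11)*(-23 - 22) = -4800 - 1/(-2*4 + 11)*(-45) = -4800 - 1/(-8 + 11)*(-45) = -4800 - 1/3*(-45) = -4800 - 1*(⅓)*(-45) = -4800 - (-45)/3 = -4800 - 1*(-15) = -4800 + 15 = -4785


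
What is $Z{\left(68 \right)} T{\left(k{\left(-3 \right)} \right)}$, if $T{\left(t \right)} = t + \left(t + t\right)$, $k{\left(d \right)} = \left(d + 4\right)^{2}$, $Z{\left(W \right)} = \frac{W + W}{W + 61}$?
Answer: $\frac{136}{43} \approx 3.1628$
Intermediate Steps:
$Z{\left(W \right)} = \frac{2 W}{61 + W}$
$k{\left(d \right)} = \left(4 + d\right)^{2}$
$T{\left(t \right)} = 3 t$ ($T{\left(t \right)} = t + 2 t = 3 t$)
$Z{\left(68 \right)} T{\left(k{\left(-3 \right)} \right)} = 2 \cdot 68 \frac{1}{61 + 68} \cdot 3 \left(4 - 3\right)^{2} = 2 \cdot 68 \cdot \frac{1}{129} \cdot 3 \cdot 1^{2} = 2 \cdot 68 \cdot \frac{1}{129} \cdot 3 \cdot 1 = \frac{136}{129} \cdot 3 = \frac{136}{43}$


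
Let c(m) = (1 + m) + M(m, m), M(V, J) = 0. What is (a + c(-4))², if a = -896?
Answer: 808201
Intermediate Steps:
c(m) = 1 + m (c(m) = (1 + m) + 0 = 1 + m)
(a + c(-4))² = (-896 + (1 - 4))² = (-896 - 3)² = (-899)² = 808201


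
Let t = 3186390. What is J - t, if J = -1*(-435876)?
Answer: -2750514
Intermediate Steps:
J = 435876
J - t = 435876 - 1*3186390 = 435876 - 3186390 = -2750514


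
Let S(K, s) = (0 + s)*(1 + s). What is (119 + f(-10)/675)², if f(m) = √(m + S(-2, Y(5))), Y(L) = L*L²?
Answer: 1290424273/91125 + 476*√3935/675 ≈ 14205.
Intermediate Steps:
Y(L) = L³
S(K, s) = s*(1 + s)
f(m) = √(15750 + m) (f(m) = √(m + 5³*(1 + 5³)) = √(m + 125*(1 + 125)) = √(m + 125*126) = √(m + 15750) = √(15750 + m))
(119 + f(-10)/675)² = (119 + √(15750 - 10)/675)² = (119 + √15740*(1/675))² = (119 + (2*√3935)*(1/675))² = (119 + 2*√3935/675)²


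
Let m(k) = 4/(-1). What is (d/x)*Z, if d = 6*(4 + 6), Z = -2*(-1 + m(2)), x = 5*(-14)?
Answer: -60/7 ≈ -8.5714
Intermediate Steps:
x = -70
m(k) = -4 (m(k) = 4*(-1) = -4)
Z = 10 (Z = -2*(-1 - 4) = -2*(-5) = 10)
d = 60 (d = 6*10 = 60)
(d/x)*Z = (60/(-70))*10 = -1/70*60*10 = -6/7*10 = -60/7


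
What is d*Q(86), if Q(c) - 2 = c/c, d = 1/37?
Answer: 3/37 ≈ 0.081081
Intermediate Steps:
d = 1/37 ≈ 0.027027
Q(c) = 3 (Q(c) = 2 + c/c = 2 + 1 = 3)
d*Q(86) = (1/37)*3 = 3/37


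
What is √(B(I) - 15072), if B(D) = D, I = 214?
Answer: I*√14858 ≈ 121.89*I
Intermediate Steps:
√(B(I) - 15072) = √(214 - 15072) = √(-14858) = I*√14858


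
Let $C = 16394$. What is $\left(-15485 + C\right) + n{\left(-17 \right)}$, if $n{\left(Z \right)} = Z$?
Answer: $892$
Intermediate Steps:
$\left(-15485 + C\right) + n{\left(-17 \right)} = \left(-15485 + 16394\right) - 17 = 909 - 17 = 892$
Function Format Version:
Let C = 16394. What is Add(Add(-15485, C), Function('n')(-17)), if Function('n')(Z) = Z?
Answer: 892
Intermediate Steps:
Add(Add(-15485, C), Function('n')(-17)) = Add(Add(-15485, 16394), -17) = Add(909, -17) = 892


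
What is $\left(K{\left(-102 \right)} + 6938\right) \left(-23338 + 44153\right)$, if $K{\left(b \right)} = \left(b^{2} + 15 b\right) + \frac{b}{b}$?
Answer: $329147595$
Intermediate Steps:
$K{\left(b \right)} = 1 + b^{2} + 15 b$ ($K{\left(b \right)} = \left(b^{2} + 15 b\right) + 1 = 1 + b^{2} + 15 b$)
$\left(K{\left(-102 \right)} + 6938\right) \left(-23338 + 44153\right) = \left(\left(1 + \left(-102\right)^{2} + 15 \left(-102\right)\right) + 6938\right) \left(-23338 + 44153\right) = \left(\left(1 + 10404 - 1530\right) + 6938\right) 20815 = \left(8875 + 6938\right) 20815 = 15813 \cdot 20815 = 329147595$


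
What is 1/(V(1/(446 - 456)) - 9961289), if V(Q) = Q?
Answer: -10/99612891 ≈ -1.0039e-7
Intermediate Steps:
1/(V(1/(446 - 456)) - 9961289) = 1/(1/(446 - 456) - 9961289) = 1/(1/(-10) - 9961289) = 1/(-1/10 - 9961289) = 1/(-99612891/10) = -10/99612891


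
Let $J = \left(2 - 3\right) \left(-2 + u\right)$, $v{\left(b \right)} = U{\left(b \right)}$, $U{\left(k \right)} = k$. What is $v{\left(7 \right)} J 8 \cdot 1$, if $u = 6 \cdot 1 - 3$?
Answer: $-56$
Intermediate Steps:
$u = 3$ ($u = 6 - 3 = 3$)
$v{\left(b \right)} = b$
$J = -1$ ($J = \left(2 - 3\right) \left(-2 + 3\right) = \left(-1\right) 1 = -1$)
$v{\left(7 \right)} J 8 \cdot 1 = 7 \left(\left(-1\right) 8\right) 1 = 7 \left(-8\right) 1 = \left(-56\right) 1 = -56$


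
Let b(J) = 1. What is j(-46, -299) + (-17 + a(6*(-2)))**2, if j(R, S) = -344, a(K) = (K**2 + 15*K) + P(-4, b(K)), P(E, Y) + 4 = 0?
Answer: 2905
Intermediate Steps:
P(E, Y) = -4 (P(E, Y) = -4 + 0 = -4)
a(K) = -4 + K**2 + 15*K (a(K) = (K**2 + 15*K) - 4 = -4 + K**2 + 15*K)
j(-46, -299) + (-17 + a(6*(-2)))**2 = -344 + (-17 + (-4 + (6*(-2))**2 + 15*(6*(-2))))**2 = -344 + (-17 + (-4 + (-12)**2 + 15*(-12)))**2 = -344 + (-17 + (-4 + 144 - 180))**2 = -344 + (-17 - 40)**2 = -344 + (-57)**2 = -344 + 3249 = 2905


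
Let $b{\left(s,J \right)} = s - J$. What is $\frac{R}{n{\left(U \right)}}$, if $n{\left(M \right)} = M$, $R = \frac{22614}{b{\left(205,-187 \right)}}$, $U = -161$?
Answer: $- \frac{11307}{31556} \approx -0.35832$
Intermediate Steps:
$R = \frac{11307}{196}$ ($R = \frac{22614}{205 - -187} = \frac{22614}{205 + 187} = \frac{22614}{392} = 22614 \cdot \frac{1}{392} = \frac{11307}{196} \approx 57.689$)
$\frac{R}{n{\left(U \right)}} = \frac{11307}{196 \left(-161\right)} = \frac{11307}{196} \left(- \frac{1}{161}\right) = - \frac{11307}{31556}$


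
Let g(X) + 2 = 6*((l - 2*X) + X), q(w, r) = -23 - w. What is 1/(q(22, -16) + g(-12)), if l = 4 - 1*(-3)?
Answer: 1/67 ≈ 0.014925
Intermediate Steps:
l = 7 (l = 4 + 3 = 7)
g(X) = 40 - 6*X (g(X) = -2 + 6*((7 - 2*X) + X) = -2 + 6*(7 - X) = -2 + (42 - 6*X) = 40 - 6*X)
1/(q(22, -16) + g(-12)) = 1/((-23 - 1*22) + (40 - 6*(-12))) = 1/((-23 - 22) + (40 + 72)) = 1/(-45 + 112) = 1/67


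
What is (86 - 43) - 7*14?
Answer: -55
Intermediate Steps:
(86 - 43) - 7*14 = 43 - 98 = -55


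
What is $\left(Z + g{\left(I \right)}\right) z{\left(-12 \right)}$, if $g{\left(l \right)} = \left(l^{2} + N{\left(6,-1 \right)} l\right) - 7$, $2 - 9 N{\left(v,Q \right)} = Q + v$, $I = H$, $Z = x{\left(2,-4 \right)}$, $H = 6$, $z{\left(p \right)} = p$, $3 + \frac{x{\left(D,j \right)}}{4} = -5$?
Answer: $60$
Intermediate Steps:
$x{\left(D,j \right)} = -32$ ($x{\left(D,j \right)} = -12 + 4 \left(-5\right) = -12 - 20 = -32$)
$Z = -32$
$I = 6$
$N{\left(v,Q \right)} = \frac{2}{9} - \frac{Q}{9} - \frac{v}{9}$ ($N{\left(v,Q \right)} = \frac{2}{9} - \frac{Q + v}{9} = \frac{2}{9} - \left(\frac{Q}{9} + \frac{v}{9}\right) = \frac{2}{9} - \frac{Q}{9} - \frac{v}{9}$)
$g{\left(l \right)} = -7 + l^{2} - \frac{l}{3}$ ($g{\left(l \right)} = \left(l^{2} + \left(\frac{2}{9} - - \frac{1}{9} - \frac{2}{3}\right) l\right) - 7 = \left(l^{2} + \left(\frac{2}{9} + \frac{1}{9} - \frac{2}{3}\right) l\right) - 7 = \left(l^{2} - \frac{l}{3}\right) - 7 = -7 + l^{2} - \frac{l}{3}$)
$\left(Z + g{\left(I \right)}\right) z{\left(-12 \right)} = \left(-32 - \left(9 - 36\right)\right) \left(-12\right) = \left(-32 - -27\right) \left(-12\right) = \left(-32 + 27\right) \left(-12\right) = \left(-5\right) \left(-12\right) = 60$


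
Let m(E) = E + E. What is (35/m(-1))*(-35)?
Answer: 1225/2 ≈ 612.50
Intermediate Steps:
m(E) = 2*E
(35/m(-1))*(-35) = (35/((2*(-1))))*(-35) = (35/(-2))*(-35) = (35*(-1/2))*(-35) = -35/2*(-35) = 1225/2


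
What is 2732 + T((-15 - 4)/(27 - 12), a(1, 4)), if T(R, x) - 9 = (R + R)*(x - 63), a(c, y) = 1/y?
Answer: 86999/30 ≈ 2900.0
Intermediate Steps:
T(R, x) = 9 + 2*R*(-63 + x) (T(R, x) = 9 + (R + R)*(x - 63) = 9 + (2*R)*(-63 + x) = 9 + 2*R*(-63 + x))
2732 + T((-15 - 4)/(27 - 12), a(1, 4)) = 2732 + (9 - 126*(-15 - 4)/(27 - 12) + 2*((-15 - 4)/(27 - 12))/4) = 2732 + (9 - (-2394)/15 + 2*(-19/15)*(¼)) = 2732 + (9 - (-2394)/15 + 2*(-19*1/15)*(¼)) = 2732 + (9 - 126*(-19/15) + 2*(-19/15)*(¼)) = 2732 + (9 + 798/5 - 19/30) = 2732 + 5039/30 = 86999/30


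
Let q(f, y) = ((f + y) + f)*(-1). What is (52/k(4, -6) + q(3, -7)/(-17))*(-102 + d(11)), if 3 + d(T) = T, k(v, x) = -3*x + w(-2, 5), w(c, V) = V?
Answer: -80934/391 ≈ -206.99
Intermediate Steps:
k(v, x) = 5 - 3*x (k(v, x) = -3*x + 5 = 5 - 3*x)
q(f, y) = -y - 2*f (q(f, y) = (y + 2*f)*(-1) = -y - 2*f)
d(T) = -3 + T
(52/k(4, -6) + q(3, -7)/(-17))*(-102 + d(11)) = (52/(5 - 3*(-6)) + (-1*(-7) - 2*3)/(-17))*(-102 + (-3 + 11)) = (52/(5 + 18) + (7 - 6)*(-1/17))*(-102 + 8) = (52/23 + 1*(-1/17))*(-94) = (52*(1/23) - 1/17)*(-94) = (52/23 - 1/17)*(-94) = (861/391)*(-94) = -80934/391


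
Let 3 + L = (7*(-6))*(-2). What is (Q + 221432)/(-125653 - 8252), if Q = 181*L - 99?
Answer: -235994/133905 ≈ -1.7624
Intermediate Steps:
L = 81 (L = -3 + (7*(-6))*(-2) = -3 - 42*(-2) = -3 + 84 = 81)
Q = 14562 (Q = 181*81 - 99 = 14661 - 99 = 14562)
(Q + 221432)/(-125653 - 8252) = (14562 + 221432)/(-125653 - 8252) = 235994/(-133905) = 235994*(-1/133905) = -235994/133905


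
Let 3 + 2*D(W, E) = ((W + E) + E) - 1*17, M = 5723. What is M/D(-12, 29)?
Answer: 5723/13 ≈ 440.23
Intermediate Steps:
D(W, E) = -10 + E + W/2 (D(W, E) = -3/2 + (((W + E) + E) - 1*17)/2 = -3/2 + (((E + W) + E) - 17)/2 = -3/2 + ((W + 2*E) - 17)/2 = -3/2 + (-17 + W + 2*E)/2 = -3/2 + (-17/2 + E + W/2) = -10 + E + W/2)
M/D(-12, 29) = 5723/(-10 + 29 + (1/2)*(-12)) = 5723/(-10 + 29 - 6) = 5723/13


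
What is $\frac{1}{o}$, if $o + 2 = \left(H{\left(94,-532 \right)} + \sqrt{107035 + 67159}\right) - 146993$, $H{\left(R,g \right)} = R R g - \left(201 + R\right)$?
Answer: $- \frac{2424021}{11751755529785} - \frac{\sqrt{174194}}{23503511059570} \approx -2.0629 \cdot 10^{-7}$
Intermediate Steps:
$H{\left(R,g \right)} = -201 - R + g R^{2}$ ($H{\left(R,g \right)} = R^{2} g - \left(201 + R\right) = g R^{2} - \left(201 + R\right) = -201 - R + g R^{2}$)
$o = -4848042 + \sqrt{174194}$ ($o = -2 + \left(\left(\left(-201 - 94 - 532 \cdot 94^{2}\right) + \sqrt{107035 + 67159}\right) - 146993\right) = -2 + \left(\left(\left(-201 - 94 - 4700752\right) + \sqrt{174194}\right) - 146993\right) = -2 - \left(4848040 - \sqrt{174194}\right) = -4848042 + \sqrt{174194} \approx -4.8476 \cdot 10^{6}$)
$\frac{1}{o} = \frac{1}{-4848042 + \sqrt{174194}}$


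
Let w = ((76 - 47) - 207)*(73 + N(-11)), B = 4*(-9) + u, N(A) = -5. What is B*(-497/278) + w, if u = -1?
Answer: -3346523/278 ≈ -12038.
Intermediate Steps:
B = -37 (B = 4*(-9) - 1 = -36 - 1 = -37)
w = -12104 (w = ((76 - 47) - 207)*(73 - 5) = (29 - 207)*68 = -178*68 = -12104)
B*(-497/278) + w = -(-18389)/278 - 12104 = -37*(-497/278) - 12104 = 18389/278 - 12104 = -3346523/278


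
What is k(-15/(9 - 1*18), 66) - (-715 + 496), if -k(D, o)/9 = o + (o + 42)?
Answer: -1347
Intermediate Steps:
k(D, o) = -378 - 18*o (k(D, o) = -9*(o + (o + 42)) = -9*(o + (42 + o)) = -9*(42 + 2*o) = -378 - 18*o)
k(-15/(9 - 1*18), 66) - (-715 + 496) = (-378 - 18*66) - (-715 + 496) = (-378 - 1188) - 1*(-219) = -1566 + 219 = -1347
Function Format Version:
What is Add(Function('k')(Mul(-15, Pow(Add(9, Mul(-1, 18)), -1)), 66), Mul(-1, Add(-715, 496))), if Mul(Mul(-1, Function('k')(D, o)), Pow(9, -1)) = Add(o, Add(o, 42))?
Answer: -1347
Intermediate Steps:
Function('k')(D, o) = Add(-378, Mul(-18, o)) (Function('k')(D, o) = Mul(-9, Add(o, Add(o, 42))) = Mul(-9, Add(o, Add(42, o))) = Mul(-9, Add(42, Mul(2, o))) = Add(-378, Mul(-18, o)))
Add(Function('k')(Mul(-15, Pow(Add(9, Mul(-1, 18)), -1)), 66), Mul(-1, Add(-715, 496))) = Add(Add(-378, Mul(-18, 66)), Mul(-1, Add(-715, 496))) = Add(Add(-378, -1188), Mul(-1, -219)) = Add(-1566, 219) = -1347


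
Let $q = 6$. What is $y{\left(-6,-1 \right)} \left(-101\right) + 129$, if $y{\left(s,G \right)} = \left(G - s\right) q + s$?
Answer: $-2295$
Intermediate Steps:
$y{\left(s,G \right)} = - 5 s + 6 G$ ($y{\left(s,G \right)} = \left(G - s\right) 6 + s = \left(- 6 s + 6 G\right) + s = - 5 s + 6 G$)
$y{\left(-6,-1 \right)} \left(-101\right) + 129 = \left(\left(-5\right) \left(-6\right) + 6 \left(-1\right)\right) \left(-101\right) + 129 = \left(30 - 6\right) \left(-101\right) + 129 = 24 \left(-101\right) + 129 = -2424 + 129 = -2295$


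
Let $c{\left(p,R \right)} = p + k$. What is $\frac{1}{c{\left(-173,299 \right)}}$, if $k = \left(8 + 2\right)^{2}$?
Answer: $- \frac{1}{73} \approx -0.013699$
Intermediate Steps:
$k = 100$ ($k = 10^{2} = 100$)
$c{\left(p,R \right)} = 100 + p$ ($c{\left(p,R \right)} = p + 100 = 100 + p$)
$\frac{1}{c{\left(-173,299 \right)}} = \frac{1}{100 - 173} = \frac{1}{-73} = - \frac{1}{73}$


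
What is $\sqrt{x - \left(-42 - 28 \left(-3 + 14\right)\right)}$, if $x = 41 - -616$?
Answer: $\sqrt{1007} \approx 31.733$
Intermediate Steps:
$x = 657$ ($x = 41 + 616 = 657$)
$\sqrt{x - \left(-42 - 28 \left(-3 + 14\right)\right)} = \sqrt{657 - \left(-42 - 28 \left(-3 + 14\right)\right)} = \sqrt{657 + \left(-3266 + \left(28 \cdot 11 + 3308\right)\right)} = \sqrt{657 + \left(-3266 + \left(308 + 3308\right)\right)} = \sqrt{657 + \left(-3266 + 3616\right)} = \sqrt{657 + 350} = \sqrt{1007}$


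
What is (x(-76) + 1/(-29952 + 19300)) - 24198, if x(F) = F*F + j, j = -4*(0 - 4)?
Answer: -196060713/10652 ≈ -18406.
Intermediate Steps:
j = 16 (j = -4*(-4) = 16)
x(F) = 16 + F² (x(F) = F*F + 16 = F² + 16 = 16 + F²)
(x(-76) + 1/(-29952 + 19300)) - 24198 = ((16 + (-76)²) + 1/(-29952 + 19300)) - 24198 = ((16 + 5776) + 1/(-10652)) - 24198 = (5792 - 1/10652) - 24198 = 61696383/10652 - 24198 = -196060713/10652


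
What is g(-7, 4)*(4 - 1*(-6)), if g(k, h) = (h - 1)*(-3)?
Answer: -90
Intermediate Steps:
g(k, h) = 3 - 3*h (g(k, h) = (-1 + h)*(-3) = 3 - 3*h)
g(-7, 4)*(4 - 1*(-6)) = (3 - 3*4)*(4 - 1*(-6)) = (3 - 12)*(4 + 6) = -9*10 = -90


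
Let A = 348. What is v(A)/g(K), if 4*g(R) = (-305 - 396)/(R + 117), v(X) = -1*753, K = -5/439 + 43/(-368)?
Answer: 14217292851/28311988 ≈ 502.17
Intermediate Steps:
K = -20717/161552 (K = -5*1/439 + 43*(-1/368) = -5/439 - 43/368 = -20717/161552 ≈ -0.12824)
v(X) = -753
g(R) = -701/(4*(117 + R)) (g(R) = ((-305 - 396)/(R + 117))/4 = (-701/(117 + R))/4 = -701/(4*(117 + R)))
v(A)/g(K) = -753/((-701/(468 + 4*(-20717/161552)))) = -753/((-701/(468 - 20717/40388))) = -753/((-701/18880867/40388)) = -753/((-701*40388/18880867)) = -753/(-28311988/18880867) = -753*(-18880867/28311988) = 14217292851/28311988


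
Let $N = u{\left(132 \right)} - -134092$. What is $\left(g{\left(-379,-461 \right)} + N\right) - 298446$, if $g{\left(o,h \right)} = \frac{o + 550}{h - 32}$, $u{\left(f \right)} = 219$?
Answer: $- \frac{80918726}{493} \approx -1.6414 \cdot 10^{5}$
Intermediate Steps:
$g{\left(o,h \right)} = \frac{550 + o}{-32 + h}$
$N = 134311$ ($N = 219 - -134092 = 219 + 134092 = 134311$)
$\left(g{\left(-379,-461 \right)} + N\right) - 298446 = \left(\frac{550 - 379}{-32 - 461} + 134311\right) - 298446 = \left(\frac{1}{-493} \cdot 171 + 134311\right) - 298446 = \left(\left(- \frac{1}{493}\right) 171 + 134311\right) - 298446 = \left(- \frac{171}{493} + 134311\right) - 298446 = \frac{66215152}{493} - 298446 = - \frac{80918726}{493}$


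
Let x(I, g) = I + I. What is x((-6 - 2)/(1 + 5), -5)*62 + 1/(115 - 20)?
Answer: -47117/285 ≈ -165.32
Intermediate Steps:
x(I, g) = 2*I
x((-6 - 2)/(1 + 5), -5)*62 + 1/(115 - 20) = (2*((-6 - 2)/(1 + 5)))*62 + 1/(115 - 20) = (2*(-8/6))*62 + 1/95 = (2*(-8*⅙))*62 + 1/95 = (2*(-4/3))*62 + 1/95 = -8/3*62 + 1/95 = -496/3 + 1/95 = -47117/285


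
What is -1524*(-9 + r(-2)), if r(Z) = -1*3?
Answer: 18288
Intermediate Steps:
r(Z) = -3
-1524*(-9 + r(-2)) = -1524*(-9 - 3) = -1524*(-12) = -381*(-48) = 18288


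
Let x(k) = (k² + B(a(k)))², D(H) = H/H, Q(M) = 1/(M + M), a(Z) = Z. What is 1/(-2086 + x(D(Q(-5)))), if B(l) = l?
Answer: -1/2082 ≈ -0.00048031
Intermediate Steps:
Q(M) = 1/(2*M)
D(H) = 1
x(k) = (k + k²)² (x(k) = (k² + k)² = (k + k²)²)
1/(-2086 + x(D(Q(-5)))) = 1/(-2086 + 1²*(1 + 1)²) = 1/(-2086 + 1*2²) = 1/(-2086 + 1*4) = 1/(-2086 + 4) = 1/(-2082) = -1/2082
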